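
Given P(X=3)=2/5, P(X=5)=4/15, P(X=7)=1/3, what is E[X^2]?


E[X^2] = sum(g(x)*P(x))
= 9*2/5 + 25*4/15 + 49*1/3
= 133/5

133/5


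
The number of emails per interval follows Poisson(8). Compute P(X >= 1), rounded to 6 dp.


P(X>=1) = 1 - P(X<=0) = 1 - (e^(-8)*8^0/0!)
≈ 1 - 0.0003354626 = 0.9996645374
≈ 0.999665

0.999665


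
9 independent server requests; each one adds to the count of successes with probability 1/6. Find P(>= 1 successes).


P(at least one) = 1 - P(none)
P(none) = (1 - 1/6)^9 = (5/6)^9 = 1953125/10077696
P(at least one) = 1 - 1953125/10077696 = 8124571/10077696

8124571/10077696


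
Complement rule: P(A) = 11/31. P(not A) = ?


P(A') = 1 - P(A) = 1 - 11/31 = 20/31

20/31


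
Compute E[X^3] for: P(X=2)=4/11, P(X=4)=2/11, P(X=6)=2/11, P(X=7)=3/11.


E[X^3] = sum(x^3 * P(x))
= 8*4/11 + 64*2/11 + 216*2/11 + 343*3/11
= 1621/11

1621/11


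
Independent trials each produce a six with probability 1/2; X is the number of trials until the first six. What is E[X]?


For geometric (trials until first success), E[X] = 1/p = 1/(1/2) = 2

2


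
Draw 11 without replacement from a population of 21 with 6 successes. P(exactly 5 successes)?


P(X=5) = C(6,5)*C(15,6) / C(21,11)
= 6*5005 / 352716
= 30030/352716 = 55/646

55/646


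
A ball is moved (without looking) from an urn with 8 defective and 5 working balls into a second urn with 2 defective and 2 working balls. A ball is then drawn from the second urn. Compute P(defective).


P(transfer defective) = 8/13; P(transfer working) = 5/13
If defective transferred: Urn II has 3 defective of 5, so P(defective|defective moved) = 3/5
If working transferred: Urn II has 2 defective of 5, so P(defective|working moved) = 2/5
By total probability: P(defective) = 8/13*3/5 + 5/13*2/5 = 34/65

34/65


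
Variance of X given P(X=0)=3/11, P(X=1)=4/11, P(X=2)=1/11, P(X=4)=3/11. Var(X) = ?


E[X] = 18/11, E[X^2] = 56/11
Var(X) = E[X^2] - (E[X])^2 = 56/11 - (18/11)^2 = 292/121

292/121


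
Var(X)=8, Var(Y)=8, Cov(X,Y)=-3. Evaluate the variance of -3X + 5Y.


Var(-3X + 5Y) = (-3)^2*Var(X) + 5^2*Var(Y) + 2*(-3)*5*Cov(X,Y)
= 9*8 + 25*8 - 30*(-3)
= 72 + 200 + 90 = 362

362


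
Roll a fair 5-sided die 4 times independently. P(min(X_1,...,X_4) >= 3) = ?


P(min >= 3) = P(all X_i >= 3) = (P(X_1 >= 3))^4
= (3/5)^4 = 81/625

81/625


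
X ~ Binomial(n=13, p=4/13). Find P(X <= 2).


P(X<=2) = P(X=0) + P(X=1) + P(X=2)
= 2541865828329/302875106592253 + 1129718145924/23298085122481 + 3012581722464/23298085122481
= 56391764117373/302875106592253

56391764117373/302875106592253


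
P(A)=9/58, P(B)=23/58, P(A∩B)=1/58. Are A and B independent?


P(A)*P(B) = 9/58*23/58 = 207/3364
P(A∩B) = 1/58 != 207/3364, so not independent

No, A and B are not independent


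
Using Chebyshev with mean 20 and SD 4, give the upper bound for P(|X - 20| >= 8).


k = 8/4 = 2
Chebyshev: P(|X-mu| >= k*sigma) <= 1/k^2 = 1/2^2 = 1/4

1/4


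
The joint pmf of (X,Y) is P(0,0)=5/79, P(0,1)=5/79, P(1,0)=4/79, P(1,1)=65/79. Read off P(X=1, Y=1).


Read from table: P(X=1, Y=1) = 65/79

65/79


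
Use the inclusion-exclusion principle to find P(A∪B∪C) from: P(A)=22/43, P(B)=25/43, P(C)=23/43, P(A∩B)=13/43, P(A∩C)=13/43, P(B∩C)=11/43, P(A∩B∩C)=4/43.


P(A∪B∪C) = P(A)+P(B)+P(C) - P(AB)-P(AC)-P(BC) + P(ABC)
= 22/43+25/43+23/43 - 13/43-13/43-11/43 + 4/43
= 37/43

37/43


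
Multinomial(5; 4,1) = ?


5! = 120
Denominator: 4!=24 * 1!=1
Coefficient = 120 / 24 = 5

5


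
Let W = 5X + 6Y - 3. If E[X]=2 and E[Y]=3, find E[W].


E[5X + 6Y - 3] = 5*E[X] + 6*E[Y] - 3
= (5)*(2) + (6)*(3) + (-3)
= 10 + 18 - 3 = 25

25


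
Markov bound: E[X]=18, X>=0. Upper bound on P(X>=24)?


Markov: P(X >= a) <= E[X]/a
P(X >= 24) <= 18/24 = 3/4

3/4


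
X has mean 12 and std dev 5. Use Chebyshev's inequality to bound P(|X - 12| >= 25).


k = 25/5 = 5
Chebyshev: P(|X-mu| >= k*sigma) <= 1/k^2 = 1/5^2 = 1/25

1/25


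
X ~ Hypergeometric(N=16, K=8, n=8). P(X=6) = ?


P(X=6) = C(8,6)*C(8,2) / C(16,8)
= 28*28 / 12870
= 784/12870 = 392/6435

392/6435


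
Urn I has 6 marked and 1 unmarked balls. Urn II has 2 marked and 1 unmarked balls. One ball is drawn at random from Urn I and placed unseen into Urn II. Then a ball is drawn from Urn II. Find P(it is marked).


P(transfer marked) = 6/7; P(transfer unmarked) = 1/7
If marked transferred: Urn II has 3 marked of 4, so P(marked|marked moved) = 3/4
If unmarked transferred: Urn II has 2 marked of 4, so P(marked|unmarked moved) = 1/2
By total probability: P(marked) = 6/7*3/4 + 1/7*1/2 = 5/7

5/7


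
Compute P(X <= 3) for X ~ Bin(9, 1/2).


P(X<=3) = P(X=0) + P(X=1) + P(X=2) + P(X=3)
= 1/512 + 9/512 + 9/128 + 21/128
= 65/256

65/256


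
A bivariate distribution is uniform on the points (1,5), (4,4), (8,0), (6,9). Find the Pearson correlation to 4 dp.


Cov(X,Y) = -2.6250, Var(X) = 6.6875, Var(Y) = 10.2500
rho = Cov/(sqrt(VarX)*sqrt(VarY)) = -0.3171

-0.3171


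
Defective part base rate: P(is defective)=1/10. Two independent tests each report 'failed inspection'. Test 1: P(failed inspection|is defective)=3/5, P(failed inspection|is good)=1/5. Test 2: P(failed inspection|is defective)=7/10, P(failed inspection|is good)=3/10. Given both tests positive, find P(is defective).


After test 1: P(+) = 3/5*1/10 + 1/5*9/10 = 6/25
P(B|+) = (3/50)/(6/25) = 1/4
After test 2 (use post1 as new prior): P(+) = 7/10*1/4 + 3/10*3/4 = 2/5
P(B|+,+) = (7/40)/(2/5) = 7/16

7/16


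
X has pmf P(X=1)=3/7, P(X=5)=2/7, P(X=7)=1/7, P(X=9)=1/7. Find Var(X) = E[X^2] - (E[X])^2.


E[X] = 29/7, E[X^2] = 183/7
Var(X) = E[X^2] - (E[X])^2 = 183/7 - (29/7)^2 = 440/49

440/49


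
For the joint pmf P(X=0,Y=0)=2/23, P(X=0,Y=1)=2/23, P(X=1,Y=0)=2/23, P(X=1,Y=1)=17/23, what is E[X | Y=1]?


P(Y=1) = 19/23
E[X|Y=1] = (0*2 + 1*17)/19 = 17/19

17/19


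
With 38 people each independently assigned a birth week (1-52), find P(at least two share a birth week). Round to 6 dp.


P(all different) = prod((52-i)/52 for i=0..37) = 0.000000
P(at least one match) = 1 - 0.000000 = 1.000000

1.000000


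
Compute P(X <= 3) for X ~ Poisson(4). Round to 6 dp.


P(X<=3) = e^(-4)*4^0/0! + e^(-4)*4^1/1! + e^(-4)*4^2/2! + e^(-4)*4^3/3!
≈ 0.0183156389 + 0.0732625556 + 0.1465251111 + 0.1953668148
= 0.4334701204
≈ 0.433470

0.433470


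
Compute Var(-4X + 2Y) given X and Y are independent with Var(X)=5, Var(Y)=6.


Independence => Cov(X,Y)=0
Var(-4X + 2Y) = (-4)^2*Var(X) + 2^2*Var(Y)
= 16*5 + 4*6 = 104

104


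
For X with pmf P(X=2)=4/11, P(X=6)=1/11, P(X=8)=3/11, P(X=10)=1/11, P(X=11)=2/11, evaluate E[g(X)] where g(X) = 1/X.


E[1/X] = sum(g(x)*P(x))
= 1/2*4/11 + 1/6*1/11 + 1/8*3/11 + 1/10*1/11 + 1/11*2/11
= 3727/14520

3727/14520


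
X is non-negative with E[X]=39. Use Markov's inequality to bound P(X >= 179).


Markov: P(X >= a) <= E[X]/a
P(X >= 179) <= 39/179

39/179


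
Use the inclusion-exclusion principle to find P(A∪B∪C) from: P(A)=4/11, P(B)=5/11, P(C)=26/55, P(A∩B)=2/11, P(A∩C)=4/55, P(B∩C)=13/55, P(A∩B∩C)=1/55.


P(A∪B∪C) = P(A)+P(B)+P(C) - P(AB)-P(AC)-P(BC) + P(ABC)
= 4/11+5/11+26/55 - 2/11-4/55-13/55 + 1/55
= 9/11

9/11


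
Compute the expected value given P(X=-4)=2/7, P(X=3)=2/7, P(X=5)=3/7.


E[X] = sum(x * P(x))
= -4*2/7 + 3*2/7 + 5*3/7
= 13/7

13/7


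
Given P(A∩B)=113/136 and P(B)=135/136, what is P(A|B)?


P(A|B) = P(A∩B)/P(B) = (113/136)/(135/136) = 113/135

113/135


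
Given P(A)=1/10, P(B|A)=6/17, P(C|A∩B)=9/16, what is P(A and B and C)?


P(A∩B∩C) = P(A) * P(B|A) * P(C|A∩B)
= 1/10 * 6/17 * 9/16
= 3/85 * 9/16 = 27/1360

27/1360


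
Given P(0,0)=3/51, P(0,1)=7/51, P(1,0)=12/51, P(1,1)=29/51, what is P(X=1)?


P(X=1) = P(1,0)+P(1,1) = 12/51 + 29/51 = 41/51

41/51


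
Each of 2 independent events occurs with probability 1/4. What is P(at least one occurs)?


P(at least one) = 1 - P(none)
P(none) = (1 - 1/4)^2 = (3/4)^2 = 9/16
P(at least one) = 1 - 9/16 = 7/16

7/16


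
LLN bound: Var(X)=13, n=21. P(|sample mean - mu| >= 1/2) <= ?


Var(Xbar) = Var(X)/n = 13/21
Chebyshev: P(|Xbar-mu| >= 1/2) <= Var(Xbar)/(1/2)^2 = (13/21)/(1/4) = 52/21
Bound exceeds 1, so trivial bound: 1

1


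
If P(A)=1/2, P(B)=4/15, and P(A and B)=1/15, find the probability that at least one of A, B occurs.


P(A∪B) = P(A) + P(B) - P(A∩B)
= 1/2 + 4/15 - 1/15 = 7/10

7/10


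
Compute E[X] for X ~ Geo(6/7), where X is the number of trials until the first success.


For geometric (trials until first success), E[X] = 1/p = 1/(6/7) = 7/6

7/6


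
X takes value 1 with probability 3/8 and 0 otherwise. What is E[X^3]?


For Bernoulli: X in {0,1}
E[X^3] = 0^3*(1-3/8) + 1^3*3/8 = 3/8

3/8


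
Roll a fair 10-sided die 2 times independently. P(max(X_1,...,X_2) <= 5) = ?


P(max <= 5) = P(all X_i <= 5) = (P(X_1 <= 5))^2
= (5/10)^2 = (1/2)^2 = 1/4

1/4


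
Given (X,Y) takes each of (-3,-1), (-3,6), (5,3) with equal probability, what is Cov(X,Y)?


E[X]=-1/3, E[Y]=8/3, E[XY]=0
Cov(X,Y) = E[XY] - E[X]E[Y] = 0 + 1/3*8/3 = 8/9

8/9


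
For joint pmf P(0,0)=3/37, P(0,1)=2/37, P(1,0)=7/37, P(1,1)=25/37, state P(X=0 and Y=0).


Read from table: P(X=0, Y=0) = 3/37

3/37


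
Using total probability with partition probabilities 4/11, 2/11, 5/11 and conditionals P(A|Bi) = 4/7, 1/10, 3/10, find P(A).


P(A) = P(A|B1)P(B1) + P(A|B2)P(B2) + P(A|B3)P(B3)
= 4/7*4/11 + 1/10*2/11 + 3/10*5/11
= 16/77 + 1/55 + 3/22 = 279/770

279/770


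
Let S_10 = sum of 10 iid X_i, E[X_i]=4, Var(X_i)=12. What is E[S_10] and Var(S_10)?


E[S_n] = n*mu = 10*4 = 40
Var(S_n) = n*sigma^2 = 10*12 = 120

E[S_10]=40, Var(S_10)=120


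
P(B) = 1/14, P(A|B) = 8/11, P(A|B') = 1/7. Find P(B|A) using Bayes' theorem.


P(A) = P(A|B)P(B) + P(A|B')P(B') = 8/11*1/14 + 1/7*13/14 = 199/1078
P(B|A) = P(A|B)P(B)/P(A) = (4/77)/(199/1078) = 56/199

56/199


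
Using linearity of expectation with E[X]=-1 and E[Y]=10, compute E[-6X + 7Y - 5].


E[-6X + 7Y - 5] = -6*E[X] + 7*E[Y] - 5
= (-6)*(-1) + (7)*(10) + (-5)
= 6 + 70 - 5 = 71

71


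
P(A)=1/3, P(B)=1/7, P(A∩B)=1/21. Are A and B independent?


P(A)*P(B) = 1/3*1/7 = 1/21
P(A∩B) = 1/21, which equals P(A)P(B), so independent

Yes, A and B are independent


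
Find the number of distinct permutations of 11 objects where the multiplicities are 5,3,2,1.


11! = 39916800
Denominator: 5!=120 * 3!=6 * 2!=2 * 1!=1
Coefficient = 39916800 / 1440 = 27720

27720


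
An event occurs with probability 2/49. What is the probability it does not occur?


P(A') = 1 - P(A) = 1 - 2/49 = 47/49

47/49


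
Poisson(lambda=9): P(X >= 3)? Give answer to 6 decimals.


P(X>=3) = 1 - P(X<=2) = 1 - (e^(-9)*9^0/0! + e^(-9)*9^1/1! + e^(-9)*9^2/2!)
≈ 1 - (0.0001234098 + 0.0011106882 + 0.0049980971)
= 1 - 0.0062321951 = 0.9937678049
≈ 0.993768

0.993768


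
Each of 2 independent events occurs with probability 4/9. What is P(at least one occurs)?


P(at least one) = 1 - P(none)
P(none) = (1 - 4/9)^2 = (5/9)^2 = 25/81
P(at least one) = 1 - 25/81 = 56/81

56/81


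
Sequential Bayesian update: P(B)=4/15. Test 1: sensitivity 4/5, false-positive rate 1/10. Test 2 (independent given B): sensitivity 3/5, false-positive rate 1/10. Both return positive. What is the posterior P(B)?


After test 1: P(+) = 4/5*4/15 + 1/10*11/15 = 43/150
P(B|+) = (16/75)/(43/150) = 32/43
After test 2 (use post1 as new prior): P(+) = 3/5*32/43 + 1/10*11/43 = 203/430
P(B|+,+) = (96/215)/(203/430) = 192/203

192/203


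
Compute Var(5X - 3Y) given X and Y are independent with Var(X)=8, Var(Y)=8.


Independence => Cov(X,Y)=0
Var(5X - 3Y) = 5^2*Var(X) + (-3)^2*Var(Y)
= 25*8 + 9*8 = 272

272


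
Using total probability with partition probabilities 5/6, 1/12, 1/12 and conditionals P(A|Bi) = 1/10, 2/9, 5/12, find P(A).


P(A) = P(A|B1)P(B1) + P(A|B2)P(B2) + P(A|B3)P(B3)
= 1/10*5/6 + 2/9*1/12 + 5/12*1/12
= 1/12 + 1/54 + 5/144 = 59/432

59/432


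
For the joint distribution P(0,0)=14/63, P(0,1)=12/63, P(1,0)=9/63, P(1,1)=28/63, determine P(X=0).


P(X=0) = P(0,0)+P(0,1) = 14/63 + 12/63 = 26/63

26/63


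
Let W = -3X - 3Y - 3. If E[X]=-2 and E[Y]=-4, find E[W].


E[-3X - 3Y - 3] = -3*E[X] - 3*E[Y] - 3
= (-3)*(-2) + (-3)*(-4) + (-3)
= 6 + 12 - 3 = 15

15


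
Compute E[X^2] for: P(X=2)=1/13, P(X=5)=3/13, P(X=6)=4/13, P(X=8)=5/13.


E[X^2] = sum(x^2 * P(x))
= 4*1/13 + 25*3/13 + 36*4/13 + 64*5/13
= 543/13

543/13


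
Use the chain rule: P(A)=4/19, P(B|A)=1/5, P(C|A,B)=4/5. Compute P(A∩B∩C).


P(A∩B∩C) = P(A) * P(B|A) * P(C|A∩B)
= 4/19 * 1/5 * 4/5
= 4/95 * 4/5 = 16/475

16/475


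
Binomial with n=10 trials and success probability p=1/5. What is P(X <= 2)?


P(X<=2) = P(X=0) + P(X=1) + P(X=2)
= 1048576/9765625 + 524288/1953125 + 589824/1953125
= 6619136/9765625

6619136/9765625


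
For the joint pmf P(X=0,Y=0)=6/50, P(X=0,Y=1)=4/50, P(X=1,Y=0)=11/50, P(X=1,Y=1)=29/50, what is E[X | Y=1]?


P(Y=1) = 33/50
E[X|Y=1] = (0*4 + 1*29)/33 = 29/33

29/33


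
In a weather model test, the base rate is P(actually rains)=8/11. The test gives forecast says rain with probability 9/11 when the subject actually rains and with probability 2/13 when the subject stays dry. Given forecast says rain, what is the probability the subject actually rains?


P(A) = P(A|B)P(B) + P(A|B')P(B') = 9/11*8/11 + 2/13*3/11 = 1002/1573
P(B|A) = P(A|B)P(B)/P(A) = (72/121)/(1002/1573) = 156/167

156/167


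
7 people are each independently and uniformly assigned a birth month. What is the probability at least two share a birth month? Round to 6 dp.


P(all different) = prod((12-i)/12 for i=0..6) = 0.111400
P(at least one match) = 1 - 0.111400 = 0.888600

0.888600


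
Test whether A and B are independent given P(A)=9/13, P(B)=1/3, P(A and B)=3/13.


P(A)*P(B) = 9/13*1/3 = 3/13
P(A∩B) = 3/13, which equals P(A)P(B), so independent

Yes, A and B are independent


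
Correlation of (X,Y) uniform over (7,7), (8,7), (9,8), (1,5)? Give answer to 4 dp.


Cov(X,Y) = 3.3125, Var(X) = 9.6875, Var(Y) = 1.1875
rho = Cov/(sqrt(VarX)*sqrt(VarY)) = 0.9766

0.9766


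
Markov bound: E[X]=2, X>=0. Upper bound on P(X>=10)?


Markov: P(X >= a) <= E[X]/a
P(X >= 10) <= 2/10 = 1/5

1/5


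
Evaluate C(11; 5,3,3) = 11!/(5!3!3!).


11! = 39916800
Denominator: 5!=120 * 3!=6 * 3!=6
Coefficient = 39916800 / 4320 = 9240

9240


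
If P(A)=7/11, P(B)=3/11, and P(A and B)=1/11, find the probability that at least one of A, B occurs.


P(A∪B) = P(A) + P(B) - P(A∩B)
= 7/11 + 3/11 - 1/11 = 9/11

9/11


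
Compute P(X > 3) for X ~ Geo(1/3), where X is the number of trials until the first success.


P(X > 3) = P(first 3 trials all fail) = (1-p)^3 = (2/3)^3 = 8/27

8/27


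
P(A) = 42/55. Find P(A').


P(A') = 1 - P(A) = 1 - 42/55 = 13/55

13/55


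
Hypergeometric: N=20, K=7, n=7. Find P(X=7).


P(X=7) = C(7,7)*C(13,0) / C(20,7)
= 1*1 / 77520
= 1/77520

1/77520


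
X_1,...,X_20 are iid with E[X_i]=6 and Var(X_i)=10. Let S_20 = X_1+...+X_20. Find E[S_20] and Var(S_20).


E[S_n] = n*mu = 20*6 = 120
Var(S_n) = n*sigma^2 = 20*10 = 200

E[S_20]=120, Var(S_20)=200


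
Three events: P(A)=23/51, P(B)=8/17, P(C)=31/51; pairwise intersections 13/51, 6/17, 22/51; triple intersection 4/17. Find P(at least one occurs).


P(A∪B∪C) = P(A)+P(B)+P(C) - P(AB)-P(AC)-P(BC) + P(ABC)
= 23/51+8/17+31/51 - 13/51-6/17-22/51 + 4/17
= 37/51

37/51


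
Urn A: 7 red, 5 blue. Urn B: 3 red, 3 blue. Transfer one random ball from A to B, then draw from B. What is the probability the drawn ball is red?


P(transfer red) = 7/12; P(transfer blue) = 5/12
If red transferred: Urn II has 4 red of 7, so P(red|red moved) = 4/7
If blue transferred: Urn II has 3 red of 7, so P(red|blue moved) = 3/7
By total probability: P(red) = 7/12*4/7 + 5/12*3/7 = 43/84

43/84


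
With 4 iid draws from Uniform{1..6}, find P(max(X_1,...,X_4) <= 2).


P(max <= 2) = P(all X_i <= 2) = (P(X_1 <= 2))^4
= (2/6)^4 = (1/3)^4 = 1/81

1/81


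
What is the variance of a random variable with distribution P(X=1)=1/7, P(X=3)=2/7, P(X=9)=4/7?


E[X] = 43/7, E[X^2] = 49
Var(X) = E[X^2] - (E[X])^2 = 49 - (43/7)^2 = 552/49

552/49


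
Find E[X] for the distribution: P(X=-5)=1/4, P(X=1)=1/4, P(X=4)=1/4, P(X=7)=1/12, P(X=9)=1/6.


E[X] = sum(x * P(x))
= -5*1/4 + 1*1/4 + 4*1/4 + 7*1/12 + 9*1/6
= 25/12

25/12


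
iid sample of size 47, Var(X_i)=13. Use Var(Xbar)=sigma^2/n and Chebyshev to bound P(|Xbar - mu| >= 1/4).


Var(Xbar) = Var(X)/n = 13/47
Chebyshev: P(|Xbar-mu| >= 1/4) <= Var(Xbar)/(1/4)^2 = (13/47)/(1/16) = 208/47
Bound exceeds 1, so trivial bound: 1

1


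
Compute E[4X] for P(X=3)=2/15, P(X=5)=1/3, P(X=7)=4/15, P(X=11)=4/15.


E[4X] = sum(g(x)*P(x))
= 12*2/15 + 20*1/3 + 28*4/15 + 44*4/15
= 412/15

412/15


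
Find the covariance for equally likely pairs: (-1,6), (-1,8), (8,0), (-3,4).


E[X]=3/4, E[Y]=9/2, E[XY]=-13/2
Cov(X,Y) = E[XY] - E[X]E[Y] = -13/2 - 3/4*9/2 = -79/8

-79/8


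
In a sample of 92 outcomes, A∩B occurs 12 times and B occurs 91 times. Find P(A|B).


P(A|B) = P(A∩B)/P(B) = (12/92)/(91/92) = 12/91

12/91


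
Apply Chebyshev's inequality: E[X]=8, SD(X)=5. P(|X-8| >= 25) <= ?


k = 25/5 = 5
Chebyshev: P(|X-mu| >= k*sigma) <= 1/k^2 = 1/5^2 = 1/25

1/25


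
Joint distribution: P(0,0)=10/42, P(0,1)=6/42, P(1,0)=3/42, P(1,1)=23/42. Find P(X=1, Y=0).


Read from table: P(X=1, Y=0) = 3/42 = 1/14

1/14


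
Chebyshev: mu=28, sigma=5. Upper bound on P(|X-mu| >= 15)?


k = 15/5 = 3
Chebyshev: P(|X-mu| >= k*sigma) <= 1/k^2 = 1/3^2 = 1/9

1/9


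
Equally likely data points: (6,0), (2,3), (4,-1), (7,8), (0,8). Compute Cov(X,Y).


E[X]=19/5, E[Y]=18/5, E[XY]=58/5
Cov(X,Y) = E[XY] - E[X]E[Y] = 58/5 - 19/5*18/5 = -52/25

-52/25


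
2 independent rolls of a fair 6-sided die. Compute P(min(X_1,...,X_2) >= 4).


P(min >= 4) = P(all X_i >= 4) = (P(X_1 >= 4))^2
= (3/6)^2 = (1/2)^2 = 1/4

1/4


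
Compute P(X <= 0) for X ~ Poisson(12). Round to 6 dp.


P(X<=0) = e^(-12)*12^0/0!
≈ 0.0000061442
≈ 0.000006

0.000006


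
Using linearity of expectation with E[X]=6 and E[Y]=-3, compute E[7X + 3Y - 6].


E[7X + 3Y - 6] = 7*E[X] + 3*E[Y] - 6
= (7)*(6) + (3)*(-3) + (-6)
= 42 - 9 - 6 = 27

27


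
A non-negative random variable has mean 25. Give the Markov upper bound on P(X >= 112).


Markov: P(X >= a) <= E[X]/a
P(X >= 112) <= 25/112

25/112


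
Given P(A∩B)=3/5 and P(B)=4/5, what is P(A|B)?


P(A|B) = P(A∩B)/P(B) = (93/155)/(124/155) = 93/124 = 3/4

3/4


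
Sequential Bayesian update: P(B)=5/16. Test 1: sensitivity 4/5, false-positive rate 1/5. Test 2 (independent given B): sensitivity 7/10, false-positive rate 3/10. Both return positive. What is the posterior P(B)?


After test 1: P(+) = 4/5*5/16 + 1/5*11/16 = 31/80
P(B|+) = (1/4)/(31/80) = 20/31
After test 2 (use post1 as new prior): P(+) = 7/10*20/31 + 3/10*11/31 = 173/310
P(B|+,+) = (14/31)/(173/310) = 140/173

140/173


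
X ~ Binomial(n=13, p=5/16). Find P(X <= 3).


P(X<=3) = P(X=0) + P(X=1) + P(X=2) + P(X=3)
= 34522712143931/4503599627370496 + 203997844486865/4503599627370496 + 278178878845725/2251799813685248 + 463631464742875/2251799813685248
= 430535310951999/1125899906842624

430535310951999/1125899906842624


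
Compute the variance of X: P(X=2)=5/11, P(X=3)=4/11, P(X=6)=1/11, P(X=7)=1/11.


E[X] = 35/11, E[X^2] = 141/11
Var(X) = E[X^2] - (E[X])^2 = 141/11 - (35/11)^2 = 326/121

326/121


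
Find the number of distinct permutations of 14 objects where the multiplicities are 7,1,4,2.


14! = 87178291200
Denominator: 7!=5040 * 1!=1 * 4!=24 * 2!=2
Coefficient = 87178291200 / 241920 = 360360

360360


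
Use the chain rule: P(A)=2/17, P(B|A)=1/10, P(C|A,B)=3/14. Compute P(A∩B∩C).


P(A∩B∩C) = P(A) * P(B|A) * P(C|A∩B)
= 2/17 * 1/10 * 3/14
= 1/85 * 3/14 = 3/1190

3/1190


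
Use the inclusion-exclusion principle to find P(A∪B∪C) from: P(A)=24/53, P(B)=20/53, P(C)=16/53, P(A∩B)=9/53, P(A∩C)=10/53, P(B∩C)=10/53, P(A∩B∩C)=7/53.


P(A∪B∪C) = P(A)+P(B)+P(C) - P(AB)-P(AC)-P(BC) + P(ABC)
= 24/53+20/53+16/53 - 9/53-10/53-10/53 + 7/53
= 38/53

38/53


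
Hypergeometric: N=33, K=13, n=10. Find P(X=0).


P(X=0) = C(13,0)*C(20,10) / C(33,10)
= 1*184756 / 92561040
= 184756/92561040 = 323/161820

323/161820


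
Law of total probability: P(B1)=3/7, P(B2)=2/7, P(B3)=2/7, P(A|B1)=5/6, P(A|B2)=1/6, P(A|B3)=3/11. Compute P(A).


P(A) = P(A|B1)P(B1) + P(A|B2)P(B2) + P(A|B3)P(B3)
= 5/6*3/7 + 1/6*2/7 + 3/11*2/7
= 5/14 + 1/21 + 6/77 = 223/462

223/462


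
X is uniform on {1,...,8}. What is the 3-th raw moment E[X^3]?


E[X^3] = (1/8) * sum(x^3 for x=1..8)
= 1296/8 = 162

162


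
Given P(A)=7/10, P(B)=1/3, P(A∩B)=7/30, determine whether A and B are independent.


P(A)*P(B) = 7/10*1/3 = 7/30
P(A∩B) = 7/30, which equals P(A)P(B), so independent

Yes, A and B are independent


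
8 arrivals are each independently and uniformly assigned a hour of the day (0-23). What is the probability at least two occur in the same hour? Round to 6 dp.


P(all different) = prod((24-i)/24 for i=0..7) = 0.269399
P(at least one match) = 1 - 0.269399 = 0.730601

0.730601


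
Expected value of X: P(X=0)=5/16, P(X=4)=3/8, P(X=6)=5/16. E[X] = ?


E[X] = sum(x * P(x))
= 0*5/16 + 4*3/8 + 6*5/16
= 27/8

27/8


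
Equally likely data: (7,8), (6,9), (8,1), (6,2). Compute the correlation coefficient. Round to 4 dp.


Cov(X,Y) = -1.2500, Var(X) = 0.6875, Var(Y) = 12.5000
rho = Cov/(sqrt(VarX)*sqrt(VarY)) = -0.4264

-0.4264


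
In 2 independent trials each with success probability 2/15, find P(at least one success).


P(at least one) = 1 - P(none)
P(none) = (1 - 2/15)^2 = (13/15)^2 = 169/225
P(at least one) = 1 - 169/225 = 56/225

56/225


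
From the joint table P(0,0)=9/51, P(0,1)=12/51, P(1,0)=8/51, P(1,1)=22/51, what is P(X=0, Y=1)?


Read from table: P(X=0, Y=1) = 12/51 = 4/17

4/17


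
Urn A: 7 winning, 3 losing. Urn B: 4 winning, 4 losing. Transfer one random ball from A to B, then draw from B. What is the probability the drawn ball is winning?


P(transfer winning) = 7/10; P(transfer losing) = 3/10
If winning transferred: Urn II has 5 winning of 9, so P(winning|winning moved) = 5/9
If losing transferred: Urn II has 4 winning of 9, so P(winning|losing moved) = 4/9
By total probability: P(winning) = 7/10*5/9 + 3/10*4/9 = 47/90

47/90


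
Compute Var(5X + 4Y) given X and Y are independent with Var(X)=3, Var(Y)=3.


Independence => Cov(X,Y)=0
Var(5X + 4Y) = 5^2*Var(X) + 4^2*Var(Y)
= 25*3 + 16*3 = 123

123


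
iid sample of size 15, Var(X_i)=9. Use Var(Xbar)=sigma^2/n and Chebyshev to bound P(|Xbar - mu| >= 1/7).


Var(Xbar) = Var(X)/n = 9/15
Chebyshev: P(|Xbar-mu| >= 1/7) <= Var(Xbar)/(1/7)^2 = (3/5)/(1/49) = 147/5
Bound exceeds 1, so trivial bound: 1

1


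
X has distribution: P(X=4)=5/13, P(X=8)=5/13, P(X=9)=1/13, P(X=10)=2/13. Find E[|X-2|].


E[|X-2|] = sum(g(x)*P(x))
= 2*5/13 + 6*5/13 + 7*1/13 + 8*2/13
= 63/13

63/13


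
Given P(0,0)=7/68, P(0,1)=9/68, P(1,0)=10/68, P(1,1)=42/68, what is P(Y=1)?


P(Y=1) = P(0,1)+P(1,1) = 9/68 + 42/68 = 51/68 = 3/4

3/4


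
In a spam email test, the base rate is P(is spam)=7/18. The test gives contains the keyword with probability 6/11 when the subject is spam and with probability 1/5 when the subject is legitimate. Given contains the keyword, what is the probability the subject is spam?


P(A) = P(A|B)P(B) + P(A|B')P(B') = 6/11*7/18 + 1/5*11/18 = 331/990
P(B|A) = P(A|B)P(B)/P(A) = (7/33)/(331/990) = 210/331

210/331


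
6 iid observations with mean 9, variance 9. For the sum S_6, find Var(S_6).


By independence, Var(S_n) = n*Var(X_1) = 6*9 = 54

54


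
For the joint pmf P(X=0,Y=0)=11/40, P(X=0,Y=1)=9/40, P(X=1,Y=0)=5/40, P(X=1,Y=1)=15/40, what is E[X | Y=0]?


P(Y=0) = 16/40
E[X|Y=0] = (0*11 + 1*5)/16 = 5/16

5/16


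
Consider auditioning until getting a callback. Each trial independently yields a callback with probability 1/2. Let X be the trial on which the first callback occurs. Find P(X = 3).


P(X=3) = (1-p)^2 * p = (1/2)^2 * 1/2
= 1/4 * 1/2 = 1/8

1/8


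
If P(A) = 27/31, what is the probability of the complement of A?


P(A') = 1 - P(A) = 1 - 27/31 = 4/31

4/31


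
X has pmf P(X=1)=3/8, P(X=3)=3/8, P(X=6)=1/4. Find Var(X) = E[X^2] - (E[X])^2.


E[X] = 3, E[X^2] = 51/4
Var(X) = E[X^2] - (E[X])^2 = 51/4 - (3)^2 = 15/4

15/4


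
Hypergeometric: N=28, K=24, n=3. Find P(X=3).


P(X=3) = C(24,3)*C(4,0) / C(28,3)
= 2024*1 / 3276
= 2024/3276 = 506/819

506/819


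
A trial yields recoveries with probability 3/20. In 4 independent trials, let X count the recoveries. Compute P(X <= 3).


P(X<=3) = P(X=0) + P(X=1) + P(X=2) + P(X=3)
= 83521/160000 + 14739/40000 + 7803/80000 + 459/40000
= 159919/160000

159919/160000


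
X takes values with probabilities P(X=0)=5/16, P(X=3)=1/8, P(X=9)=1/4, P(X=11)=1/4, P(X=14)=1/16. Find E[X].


E[X] = sum(x * P(x))
= 0*5/16 + 3*1/8 + 9*1/4 + 11*1/4 + 14*1/16
= 25/4

25/4


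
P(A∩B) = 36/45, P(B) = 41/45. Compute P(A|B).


P(A|B) = P(A∩B)/P(B) = (36/45)/(41/45) = 36/41

36/41


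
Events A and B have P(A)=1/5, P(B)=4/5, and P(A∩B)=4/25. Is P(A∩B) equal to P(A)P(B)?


P(A)*P(B) = 1/5*4/5 = 4/25
P(A∩B) = 4/25, which equals P(A)P(B), so independent

Yes, A and B are independent


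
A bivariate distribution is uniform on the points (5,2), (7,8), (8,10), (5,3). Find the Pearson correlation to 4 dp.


Cov(X,Y) = 4.3125, Var(X) = 1.6875, Var(Y) = 11.1875
rho = Cov/(sqrt(VarX)*sqrt(VarY)) = 0.9925

0.9925


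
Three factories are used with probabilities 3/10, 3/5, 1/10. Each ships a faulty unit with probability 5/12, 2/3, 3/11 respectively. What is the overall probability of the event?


P(A) = P(A|B1)P(B1) + P(A|B2)P(B2) + P(A|B3)P(B3)
= 5/12*3/10 + 2/3*3/5 + 3/11*1/10
= 1/8 + 2/5 + 3/110 = 243/440

243/440


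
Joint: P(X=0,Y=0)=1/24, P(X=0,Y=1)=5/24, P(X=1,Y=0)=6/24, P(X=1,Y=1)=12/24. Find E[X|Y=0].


P(Y=0) = 7/24
E[X|Y=0] = (0*1 + 1*6)/7 = 6/7

6/7


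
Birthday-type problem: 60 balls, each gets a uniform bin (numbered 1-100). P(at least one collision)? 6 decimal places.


P(all different) = prod((100-i)/100 for i=0..59) = 0.000000
P(at least one match) = 1 - 0.000000 = 1.000000

1.000000


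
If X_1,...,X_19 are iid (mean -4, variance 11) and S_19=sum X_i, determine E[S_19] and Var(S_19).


E[S_n] = n*mu = 19*-4 = -76
Var(S_n) = n*sigma^2 = 19*11 = 209

E[S_19]=-76, Var(S_19)=209


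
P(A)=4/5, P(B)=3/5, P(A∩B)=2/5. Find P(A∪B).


P(A∪B) = P(A) + P(B) - P(A∩B)
= 4/5 + 3/5 - 2/5 = 1

1


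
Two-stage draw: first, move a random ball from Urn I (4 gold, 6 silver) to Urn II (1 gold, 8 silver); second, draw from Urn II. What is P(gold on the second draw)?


P(transfer gold) = 4/10 = 2/5; P(transfer silver) = 3/5
If gold transferred: Urn II has 2 gold of 10, so P(gold|gold moved) = 1/5
If silver transferred: Urn II has 1 gold of 10, so P(gold|silver moved) = 1/10
By total probability: P(gold) = 2/5*1/5 + 3/5*1/10 = 7/50

7/50


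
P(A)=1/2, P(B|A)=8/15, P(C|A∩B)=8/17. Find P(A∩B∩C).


P(A∩B∩C) = P(A) * P(B|A) * P(C|A∩B)
= 1/2 * 8/15 * 8/17
= 4/15 * 8/17 = 32/255

32/255


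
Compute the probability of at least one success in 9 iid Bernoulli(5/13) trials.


P(at least one) = 1 - P(none)
P(none) = (1 - 5/13)^9 = (8/13)^9 = 134217728/10604499373
P(at least one) = 1 - 134217728/10604499373 = 10470281645/10604499373

10470281645/10604499373


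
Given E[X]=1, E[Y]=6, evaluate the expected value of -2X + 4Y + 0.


E[-2X + 4Y + 0] = -2*E[X] + 4*E[Y] + 0
= (-2)*(1) + (4)*(6) + (0)
= -2 + 24 + 0 = 22

22


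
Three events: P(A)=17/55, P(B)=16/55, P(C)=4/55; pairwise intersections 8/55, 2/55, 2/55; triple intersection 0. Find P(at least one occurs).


P(A∪B∪C) = P(A)+P(B)+P(C) - P(AB)-P(AC)-P(BC) + P(ABC)
= 17/55+16/55+4/55 - 8/55-2/55-2/55 + 0
= 5/11

5/11


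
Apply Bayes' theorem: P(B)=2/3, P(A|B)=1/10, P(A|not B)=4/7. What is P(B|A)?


P(A) = P(A|B)P(B) + P(A|B')P(B') = 1/10*2/3 + 4/7*1/3 = 9/35
P(B|A) = P(A|B)P(B)/P(A) = (1/15)/(9/35) = 7/27

7/27


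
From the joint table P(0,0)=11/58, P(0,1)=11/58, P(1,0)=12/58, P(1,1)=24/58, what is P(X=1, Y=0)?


Read from table: P(X=1, Y=0) = 12/58 = 6/29

6/29


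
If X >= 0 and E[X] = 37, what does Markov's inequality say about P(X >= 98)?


Markov: P(X >= a) <= E[X]/a
P(X >= 98) <= 37/98

37/98


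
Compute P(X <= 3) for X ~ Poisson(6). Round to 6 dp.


P(X<=3) = e^(-6)*6^0/0! + e^(-6)*6^1/1! + e^(-6)*6^2/2! + e^(-6)*6^3/3!
≈ 0.0024787522 + 0.0148725131 + 0.0446175392 + 0.0892350784
= 0.1512038829
≈ 0.151204

0.151204


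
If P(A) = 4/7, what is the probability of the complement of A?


P(A') = 1 - P(A) = 1 - 4/7 = 3/7

3/7


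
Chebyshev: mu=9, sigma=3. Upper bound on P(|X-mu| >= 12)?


k = 12/3 = 4
Chebyshev: P(|X-mu| >= k*sigma) <= 1/k^2 = 1/4^2 = 1/16

1/16


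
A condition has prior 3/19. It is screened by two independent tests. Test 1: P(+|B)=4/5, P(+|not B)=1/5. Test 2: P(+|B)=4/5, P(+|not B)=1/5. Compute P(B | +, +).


After test 1: P(+) = 4/5*3/19 + 1/5*16/19 = 28/95
P(B|+) = (12/95)/(28/95) = 3/7
After test 2 (use post1 as new prior): P(+) = 4/5*3/7 + 1/5*4/7 = 16/35
P(B|+,+) = (12/35)/(16/35) = 3/4

3/4


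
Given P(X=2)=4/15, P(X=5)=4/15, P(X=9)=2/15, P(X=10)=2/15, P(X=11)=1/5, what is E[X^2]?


E[X^2] = sum(g(x)*P(x))
= 4*4/15 + 25*4/15 + 81*2/15 + 100*2/15 + 121*1/5
= 841/15

841/15


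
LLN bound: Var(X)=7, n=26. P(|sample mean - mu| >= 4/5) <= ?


Var(Xbar) = Var(X)/n = 7/26
Chebyshev: P(|Xbar-mu| >= 4/5) <= Var(Xbar)/(4/5)^2 = (7/26)/(16/25) = 175/416

175/416


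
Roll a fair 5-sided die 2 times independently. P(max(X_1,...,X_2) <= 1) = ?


P(max <= 1) = P(all X_i <= 1) = (P(X_1 <= 1))^2
= (1/5)^2 = 1/25

1/25


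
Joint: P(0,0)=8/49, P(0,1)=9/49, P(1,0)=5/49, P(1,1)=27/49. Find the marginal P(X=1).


P(X=1) = P(1,0)+P(1,1) = 5/49 + 27/49 = 32/49

32/49


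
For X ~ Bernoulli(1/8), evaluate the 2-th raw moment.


For Bernoulli: X in {0,1}
E[X^2] = 0^2*(1-1/8) + 1^2*1/8 = 1/8

1/8


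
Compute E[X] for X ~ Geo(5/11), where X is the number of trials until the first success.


For geometric (trials until first success), E[X] = 1/p = 1/(5/11) = 11/5

11/5


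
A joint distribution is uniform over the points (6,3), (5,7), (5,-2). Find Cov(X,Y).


E[X]=16/3, E[Y]=8/3, E[XY]=43/3
Cov(X,Y) = E[XY] - E[X]E[Y] = 43/3 - 16/3*8/3 = 1/9

1/9


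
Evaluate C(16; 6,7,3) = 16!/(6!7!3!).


16! = 20922789888000
Denominator: 6!=720 * 7!=5040 * 3!=6
Coefficient = 20922789888000 / 21772800 = 960960

960960


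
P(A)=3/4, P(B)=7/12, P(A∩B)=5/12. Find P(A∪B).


P(A∪B) = P(A) + P(B) - P(A∩B)
= 3/4 + 7/12 - 5/12 = 11/12

11/12


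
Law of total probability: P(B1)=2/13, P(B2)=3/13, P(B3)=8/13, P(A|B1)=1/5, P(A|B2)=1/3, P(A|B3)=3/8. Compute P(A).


P(A) = P(A|B1)P(B1) + P(A|B2)P(B2) + P(A|B3)P(B3)
= 1/5*2/13 + 1/3*3/13 + 3/8*8/13
= 2/65 + 1/13 + 3/13 = 22/65

22/65


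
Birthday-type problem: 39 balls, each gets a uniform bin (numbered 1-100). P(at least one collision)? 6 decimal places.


P(all different) = prod((100-i)/100 for i=0..38) = 0.000184
P(at least one match) = 1 - 0.000184 = 0.999816

0.999816


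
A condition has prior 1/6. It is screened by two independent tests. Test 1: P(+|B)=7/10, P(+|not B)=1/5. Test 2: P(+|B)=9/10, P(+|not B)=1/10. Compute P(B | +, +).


After test 1: P(+) = 7/10*1/6 + 1/5*5/6 = 17/60
P(B|+) = (7/60)/(17/60) = 7/17
After test 2 (use post1 as new prior): P(+) = 9/10*7/17 + 1/10*10/17 = 73/170
P(B|+,+) = (63/170)/(73/170) = 63/73

63/73


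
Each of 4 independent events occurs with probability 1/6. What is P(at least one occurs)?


P(at least one) = 1 - P(none)
P(none) = (1 - 1/6)^4 = (5/6)^4 = 625/1296
P(at least one) = 1 - 625/1296 = 671/1296

671/1296


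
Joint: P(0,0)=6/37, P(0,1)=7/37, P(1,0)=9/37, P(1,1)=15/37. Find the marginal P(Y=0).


P(Y=0) = P(0,0)+P(1,0) = 6/37 + 9/37 = 15/37

15/37


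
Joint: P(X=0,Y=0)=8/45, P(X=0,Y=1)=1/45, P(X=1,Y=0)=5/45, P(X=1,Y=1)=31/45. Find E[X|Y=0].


P(Y=0) = 13/45
E[X|Y=0] = (0*8 + 1*5)/13 = 5/13

5/13


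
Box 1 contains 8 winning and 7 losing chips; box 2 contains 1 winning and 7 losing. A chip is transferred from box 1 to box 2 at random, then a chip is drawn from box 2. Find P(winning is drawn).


P(transfer winning) = 8/15; P(transfer losing) = 7/15
If winning transferred: Urn II has 2 winning of 9, so P(winning|winning moved) = 2/9
If losing transferred: Urn II has 1 winning of 9, so P(winning|losing moved) = 1/9
By total probability: P(winning) = 8/15*2/9 + 7/15*1/9 = 23/135

23/135


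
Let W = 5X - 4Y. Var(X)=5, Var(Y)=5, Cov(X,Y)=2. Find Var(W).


Var(5X - 4Y) = 5^2*Var(X) + (-4)^2*Var(Y) + 2*5*(-4)*Cov(X,Y)
= 25*5 + 16*5 - 40*2
= 125 + 80 - 80 = 125

125


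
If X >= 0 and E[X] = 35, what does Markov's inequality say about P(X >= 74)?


Markov: P(X >= a) <= E[X]/a
P(X >= 74) <= 35/74

35/74


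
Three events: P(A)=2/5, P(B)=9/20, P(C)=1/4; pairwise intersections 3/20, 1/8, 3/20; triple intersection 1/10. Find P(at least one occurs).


P(A∪B∪C) = P(A)+P(B)+P(C) - P(AB)-P(AC)-P(BC) + P(ABC)
= 2/5+9/20+1/4 - 3/20-1/8-3/20 + 1/10
= 31/40

31/40


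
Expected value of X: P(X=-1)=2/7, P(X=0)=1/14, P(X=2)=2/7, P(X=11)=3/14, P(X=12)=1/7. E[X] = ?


E[X] = sum(x * P(x))
= -1*2/7 + 0*1/14 + 2*2/7 + 11*3/14 + 12*1/7
= 61/14

61/14


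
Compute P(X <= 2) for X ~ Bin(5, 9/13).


P(X<=2) = P(X=0) + P(X=1) + P(X=2)
= 1024/371293 + 11520/371293 + 51840/371293
= 64384/371293

64384/371293


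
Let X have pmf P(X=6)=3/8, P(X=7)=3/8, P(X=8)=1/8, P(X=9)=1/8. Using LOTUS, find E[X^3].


E[X^3] = sum(g(x)*P(x))
= 216*3/8 + 343*3/8 + 512*1/8 + 729*1/8
= 1459/4

1459/4


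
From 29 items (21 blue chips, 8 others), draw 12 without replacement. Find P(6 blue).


P(X=6) = C(21,6)*C(8,6) / C(29,12)
= 54264*28 / 51895935
= 1519392/51895935 = 3808/130065

3808/130065


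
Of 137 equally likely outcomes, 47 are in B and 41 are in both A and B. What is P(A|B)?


P(A|B) = P(A∩B)/P(B) = (41/137)/(47/137) = 41/47

41/47


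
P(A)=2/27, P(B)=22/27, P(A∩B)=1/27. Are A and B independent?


P(A)*P(B) = 2/27*22/27 = 44/729
P(A∩B) = 1/27 != 44/729, so not independent

No, A and B are not independent


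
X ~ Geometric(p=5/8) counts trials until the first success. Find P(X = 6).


P(X=6) = (1-p)^5 * p = (3/8)^5 * 5/8
= 243/32768 * 5/8 = 1215/262144

1215/262144


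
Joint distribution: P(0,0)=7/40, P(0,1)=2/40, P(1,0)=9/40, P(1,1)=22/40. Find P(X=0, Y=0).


Read from table: P(X=0, Y=0) = 7/40

7/40


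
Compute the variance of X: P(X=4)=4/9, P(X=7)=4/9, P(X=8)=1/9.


E[X] = 52/9, E[X^2] = 36
Var(X) = E[X^2] - (E[X])^2 = 36 - (52/9)^2 = 212/81

212/81


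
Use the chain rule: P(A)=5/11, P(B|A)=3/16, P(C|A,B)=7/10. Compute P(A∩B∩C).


P(A∩B∩C) = P(A) * P(B|A) * P(C|A∩B)
= 5/11 * 3/16 * 7/10
= 15/176 * 7/10 = 21/352

21/352


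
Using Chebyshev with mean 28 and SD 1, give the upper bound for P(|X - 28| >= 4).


k = 4/1 = 4
Chebyshev: P(|X-mu| >= k*sigma) <= 1/k^2 = 1/4^2 = 1/16

1/16


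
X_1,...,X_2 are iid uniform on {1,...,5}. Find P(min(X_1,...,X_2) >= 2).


P(min >= 2) = P(all X_i >= 2) = (P(X_1 >= 2))^2
= (4/5)^2 = 16/25

16/25


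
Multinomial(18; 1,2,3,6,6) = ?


18! = 6402373705728000
Denominator: 1!=1 * 2!=2 * 3!=6 * 6!=720 * 6!=720
Coefficient = 6402373705728000 / 6220800 = 1029188160

1029188160


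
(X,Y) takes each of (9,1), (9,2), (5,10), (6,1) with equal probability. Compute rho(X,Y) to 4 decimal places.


Cov(X,Y) = -4.6250, Var(X) = 3.1875, Var(Y) = 14.2500
rho = Cov/(sqrt(VarX)*sqrt(VarY)) = -0.6862

-0.6862


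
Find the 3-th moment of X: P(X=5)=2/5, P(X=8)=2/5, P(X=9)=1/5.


E[X^3] = sum(x^3 * P(x))
= 125*2/5 + 512*2/5 + 729*1/5
= 2003/5

2003/5


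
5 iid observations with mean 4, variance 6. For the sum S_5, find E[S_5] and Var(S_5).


E[S_n] = n*mu = 5*4 = 20
Var(S_n) = n*sigma^2 = 5*6 = 30

E[S_5]=20, Var(S_5)=30


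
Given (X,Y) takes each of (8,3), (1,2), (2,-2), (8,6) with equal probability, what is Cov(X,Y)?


E[X]=19/4, E[Y]=9/4, E[XY]=35/2
Cov(X,Y) = E[XY] - E[X]E[Y] = 35/2 - 19/4*9/4 = 109/16

109/16


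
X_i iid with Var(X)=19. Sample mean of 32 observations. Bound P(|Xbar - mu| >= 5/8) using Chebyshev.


Var(Xbar) = Var(X)/n = 19/32
Chebyshev: P(|Xbar-mu| >= 5/8) <= Var(Xbar)/(5/8)^2 = (19/32)/(25/64) = 38/25
Bound exceeds 1, so trivial bound: 1

1


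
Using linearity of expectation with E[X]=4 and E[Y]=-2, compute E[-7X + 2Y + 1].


E[-7X + 2Y + 1] = -7*E[X] + 2*E[Y] + 1
= (-7)*(4) + (2)*(-2) + (1)
= -28 - 4 + 1 = -31

-31


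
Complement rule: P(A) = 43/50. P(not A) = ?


P(A') = 1 - P(A) = 1 - 43/50 = 7/50

7/50


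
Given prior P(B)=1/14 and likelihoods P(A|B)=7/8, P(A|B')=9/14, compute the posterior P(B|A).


P(A) = P(A|B)P(B) + P(A|B')P(B') = 7/8*1/14 + 9/14*13/14 = 517/784
P(B|A) = P(A|B)P(B)/P(A) = (1/16)/(517/784) = 49/517

49/517


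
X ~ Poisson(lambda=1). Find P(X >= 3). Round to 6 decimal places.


P(X>=3) = 1 - P(X<=2) = 1 - (e^(-1)*1^0/0! + e^(-1)*1^1/1! + e^(-1)*1^2/2!)
≈ 1 - (0.3678794412 + 0.3678794412 + 0.1839397206)
= 1 - 0.9196986030 = 0.0803013970
≈ 0.080301

0.080301


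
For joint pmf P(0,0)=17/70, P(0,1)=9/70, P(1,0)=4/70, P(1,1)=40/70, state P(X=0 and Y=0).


Read from table: P(X=0, Y=0) = 17/70

17/70


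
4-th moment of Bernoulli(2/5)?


For Bernoulli: X in {0,1}
E[X^4] = 0^4*(1-2/5) + 1^4*2/5 = 2/5

2/5


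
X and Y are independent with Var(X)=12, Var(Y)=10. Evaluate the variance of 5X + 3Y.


Independence => Cov(X,Y)=0
Var(5X + 3Y) = 5^2*Var(X) + 3^2*Var(Y)
= 25*12 + 9*10 = 390

390


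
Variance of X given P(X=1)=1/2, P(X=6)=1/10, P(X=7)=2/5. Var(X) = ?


E[X] = 39/10, E[X^2] = 237/10
Var(X) = E[X^2] - (E[X])^2 = 237/10 - (39/10)^2 = 849/100

849/100


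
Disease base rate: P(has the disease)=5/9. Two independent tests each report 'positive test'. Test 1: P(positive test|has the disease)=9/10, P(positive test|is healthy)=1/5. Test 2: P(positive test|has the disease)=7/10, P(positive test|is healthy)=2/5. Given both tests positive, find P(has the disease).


After test 1: P(+) = 9/10*5/9 + 1/5*4/9 = 53/90
P(B|+) = (1/2)/(53/90) = 45/53
After test 2 (use post1 as new prior): P(+) = 7/10*45/53 + 2/5*8/53 = 347/530
P(B|+,+) = (63/106)/(347/530) = 315/347

315/347


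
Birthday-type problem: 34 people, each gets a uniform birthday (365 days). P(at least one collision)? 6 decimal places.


P(all different) = prod((365-i)/365 for i=0..33) = 0.204683
P(at least one match) = 1 - 0.204683 = 0.795317

0.795317


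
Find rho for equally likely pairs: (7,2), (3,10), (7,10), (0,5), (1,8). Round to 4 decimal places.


Cov(X,Y) = -0.8000, Var(X) = 8.6400, Var(Y) = 9.6000
rho = Cov/(sqrt(VarX)*sqrt(VarY)) = -0.0878

-0.0878


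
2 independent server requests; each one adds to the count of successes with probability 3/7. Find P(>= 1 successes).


P(at least one) = 1 - P(none)
P(none) = (1 - 3/7)^2 = (4/7)^2 = 16/49
P(at least one) = 1 - 16/49 = 33/49

33/49


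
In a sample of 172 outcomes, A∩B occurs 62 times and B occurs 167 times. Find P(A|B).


P(A|B) = P(A∩B)/P(B) = (62/172)/(167/172) = 62/167

62/167
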